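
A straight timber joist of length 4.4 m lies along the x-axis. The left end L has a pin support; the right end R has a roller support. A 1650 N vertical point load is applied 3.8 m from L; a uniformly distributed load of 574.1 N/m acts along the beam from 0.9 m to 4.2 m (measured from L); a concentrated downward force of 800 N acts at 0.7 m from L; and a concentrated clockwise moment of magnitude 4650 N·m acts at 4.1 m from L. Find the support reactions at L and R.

Resultant of the distributed load: 574.1 × 3.3 = 1894.53 N at 2.55 m from L.
Moments about L: R_y·4.4 − 1650·3.8 − (574.1·3.3)·2.55 − 800·0.7 − 4650 = 0 → R_y = 16311.0515/4.4 = 3707.06 ≈ 3707 N.
ΣF_y = 0: L_y + 3707.06 − 1650 − 574.1·3.3 − 800 = 0 → L_y = 637.5 N.
ΣF_x = 0: no horizontal applied forces, so L_x = 0.

L_x = 0, L_y = 637.5 N, R_y = 3707 N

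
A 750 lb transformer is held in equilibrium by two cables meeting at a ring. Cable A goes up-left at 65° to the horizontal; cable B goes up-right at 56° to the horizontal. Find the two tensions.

T_A = 489.3 lb, T_B = 369.8 lb

ΣF_x = 0: −T_A·cos65° + T_B·cos56° = 0 → T_B = 0.755765·T_A.
ΣF_y = 0: T_A·sin65° + T_B·sin56° = 750.
Substitute: T_A·(0.906308 + 0.755765·0.829038) = 750 → T_A = 489.28 ≈ 489.3 lb.
Then T_B = 0.755765 × 489.28 = 369.8 lb.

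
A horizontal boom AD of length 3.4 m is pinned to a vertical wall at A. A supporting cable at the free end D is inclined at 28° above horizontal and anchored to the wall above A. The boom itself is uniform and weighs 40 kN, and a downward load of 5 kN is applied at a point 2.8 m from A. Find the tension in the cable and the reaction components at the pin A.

T = 51.37 kN, A_x = 45.36 kN, A_y = 20.88 kN

ΣM about A: T·sin28°·3.4 − 40·1.7 − 5·2.8 = 0 → T = 82/(3.4·0.469472) = 51.3719 ≈ 51.37 kN.
ΣF_x = 0: A_x − T·cos28° = 0 → A_x = 51.3719 × 0.882948 = 45.36 kN.
ΣF_y = 0: A_y + T·sin28° − 40 − 5 = 0 → A_y = 45 − 51.3719 × 0.469472 = 20.88 kN.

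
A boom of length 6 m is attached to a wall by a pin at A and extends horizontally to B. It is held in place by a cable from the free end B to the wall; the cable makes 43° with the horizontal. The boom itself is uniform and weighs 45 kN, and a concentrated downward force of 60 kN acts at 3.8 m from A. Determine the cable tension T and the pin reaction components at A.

ΣM about A: T·sin43°·6 − 45·3 − 60·3.8 = 0 → T = 363/(6·0.681998) = 88.7099 ≈ 88.71 kN.
ΣF_x = 0: A_x − T·cos43° = 0 → A_x = 88.7099 × 0.731354 = 64.88 kN.
ΣF_y = 0: A_y + T·sin43° − 45 − 60 = 0 → A_y = 105 − 88.7099 × 0.681998 = 44.50 kN.

T = 88.71 kN, A_x = 64.88 kN, A_y = 44.50 kN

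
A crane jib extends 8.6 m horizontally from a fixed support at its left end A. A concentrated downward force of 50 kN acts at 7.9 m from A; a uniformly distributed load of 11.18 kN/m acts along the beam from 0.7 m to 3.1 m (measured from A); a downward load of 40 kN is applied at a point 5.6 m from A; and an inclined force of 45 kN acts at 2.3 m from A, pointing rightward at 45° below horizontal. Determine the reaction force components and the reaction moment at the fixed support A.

A_x = -31.82 kN, A_y = 148.7 kN, M_A = 743.2 kN·m

Resultant of the distributed load: 11.18 × 2.4 = 26.832 kN at 1.9 m from A.
ΣF_x = 0: A_x + 45·cos45° = 0 → A_x = -31.82 kN.
ΣF_y = 0: A_y − 50 − 11.18·2.4 − 40 − 45·sin45° = 0 → A_y = 148.7 kN.
ΣM about A: M_A − 50·7.9 − (11.18·2.4)·1.9 − 40·5.6 − 45·sin45°·2.3 = 0 → M_A = 743.2 kN·m.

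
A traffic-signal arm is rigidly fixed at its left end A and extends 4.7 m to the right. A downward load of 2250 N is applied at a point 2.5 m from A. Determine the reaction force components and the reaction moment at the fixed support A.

ΣF_x = 0: A_x = 0.
ΣF_y = 0: A_y − 2250 = 0 → A_y = 2250 N.
ΣM about A: M_A − 2250·2.5 = 0 → M_A = 5625 N·m.

A_x = 0, A_y = 2250 N, M_A = 5625 N·m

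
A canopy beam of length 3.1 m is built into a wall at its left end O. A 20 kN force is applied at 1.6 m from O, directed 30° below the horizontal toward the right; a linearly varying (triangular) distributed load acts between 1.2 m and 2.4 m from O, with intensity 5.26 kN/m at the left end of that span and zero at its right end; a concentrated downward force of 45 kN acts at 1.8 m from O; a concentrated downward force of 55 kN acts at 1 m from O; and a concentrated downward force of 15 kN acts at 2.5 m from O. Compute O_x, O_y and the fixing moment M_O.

Resultant of the triangular load: ½ × 5.26 × 1.2 = 3.156 kN, acting at 1.6 m from O (one-third of the span from the peak).
ΣF_x = 0: O_x + 20·cos30° = 0 → O_x = -17.32 kN.
ΣF_y = 0: O_y − 20·sin30° − ½·5.26·1.2 − 45 − 55 − 15 = 0 → O_y = 128.2 kN.
ΣM about O: M_O − 20·sin30°·1.6 − (½·5.26·1.2)·1.6 − 45·1.8 − 55·1 − 15·2.5 = 0 → M_O = 194.5 kN·m.

O_x = -17.32 kN, O_y = 128.2 kN, M_O = 194.5 kN·m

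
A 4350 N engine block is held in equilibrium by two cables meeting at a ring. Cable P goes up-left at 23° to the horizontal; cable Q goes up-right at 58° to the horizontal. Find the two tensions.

ΣF_x = 0: −T_P·cos23° + T_Q·cos58° = 0 → T_Q = 1.73707·T_P.
ΣF_y = 0: T_P·sin23° + T_Q·sin58° = 4350.
Substitute: T_P·(0.390731 + 1.73707·0.848048) = 4350 → T_P = 2333.88 ≈ 2334 N.
Then T_Q = 1.73707 × 2333.88 = 4054 N.

T_P = 2334 N, T_Q = 4054 N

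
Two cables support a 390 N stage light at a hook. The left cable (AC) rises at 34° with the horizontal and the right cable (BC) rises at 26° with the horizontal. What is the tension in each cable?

T_AC = 404.8 N, T_BC = 373.3 N

ΣF_x = 0: −T_AC·cos34° + T_BC·cos26° = 0 → T_BC = 0.922389·T_AC.
ΣF_y = 0: T_AC·sin34° + T_BC·sin26° = 390.
Substitute: T_AC·(0.559193 + 0.922389·0.438371) = 390 → T_AC = 404.757 ≈ 404.8 N.
Then T_BC = 0.922389 × 404.757 = 373.3 N.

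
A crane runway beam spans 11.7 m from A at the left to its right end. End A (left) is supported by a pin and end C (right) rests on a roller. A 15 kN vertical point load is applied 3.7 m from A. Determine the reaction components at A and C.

A_x = 0, A_y = 10.26 kN, C_y = 4.744 kN

Taking moments about A: C_y·11.7 − 15·3.7 = 0 → C_y = 55.5/11.7 = 4.74359 ≈ 4.744 kN.
ΣF_y = 0: A_y + 4.74359 − 15 = 0 → A_y = 10.26 kN.
ΣF_x = 0: no horizontal applied forces, so A_x = 0.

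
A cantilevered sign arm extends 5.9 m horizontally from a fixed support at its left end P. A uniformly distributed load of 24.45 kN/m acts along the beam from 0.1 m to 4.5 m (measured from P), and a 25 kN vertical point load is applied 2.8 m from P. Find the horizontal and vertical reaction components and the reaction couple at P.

P_x = 0, P_y = 132.6 kN, M_P = 317.4 kN·m

Resultant of the distributed load: 24.45 × 4.4 = 107.58 kN at 2.3 m from P.
ΣF_x = 0: P_x = 0.
ΣF_y = 0: P_y − 24.45·4.4 − 25 = 0 → P_y = 132.6 kN.
ΣM about P: M_P − (24.45·4.4)·2.3 − 25·2.8 = 0 → M_P = 317.4 kN·m.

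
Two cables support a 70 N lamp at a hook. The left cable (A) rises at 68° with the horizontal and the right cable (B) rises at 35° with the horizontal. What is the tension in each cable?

ΣF_x = 0: −T_A·cos68° + T_B·cos35° = 0 → T_B = 0.45731·T_A.
ΣF_y = 0: T_A·sin68° + T_B·sin35° = 70.
Substitute: T_A·(0.927184 + 0.45731·0.573576) = 70 → T_A = 58.8489 ≈ 58.85 N.
Then T_B = 0.45731 × 58.8489 = 26.91 N.

T_A = 58.85 N, T_B = 26.91 N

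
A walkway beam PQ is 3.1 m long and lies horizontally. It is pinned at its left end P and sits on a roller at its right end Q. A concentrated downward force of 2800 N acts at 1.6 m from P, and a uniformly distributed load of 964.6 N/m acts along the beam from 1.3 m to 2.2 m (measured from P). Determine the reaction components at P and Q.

Resultant of the distributed load: 964.6 × 0.9 = 868.14 N at 1.75 m from P.
ΣM about P: Q_y·3.1 − 2800·1.6 − (964.6·0.9)·1.75 = 0 → Q_y = 5999.245/3.1 = 1935.24 ≈ 1935 N.
ΣF_y = 0: P_y + 1935.24 − 2800 − 964.6·0.9 = 0 → P_y = 1733 N.
ΣF_x = 0: no horizontal applied forces, so P_x = 0.

P_x = 0, P_y = 1733 N, Q_y = 1935 N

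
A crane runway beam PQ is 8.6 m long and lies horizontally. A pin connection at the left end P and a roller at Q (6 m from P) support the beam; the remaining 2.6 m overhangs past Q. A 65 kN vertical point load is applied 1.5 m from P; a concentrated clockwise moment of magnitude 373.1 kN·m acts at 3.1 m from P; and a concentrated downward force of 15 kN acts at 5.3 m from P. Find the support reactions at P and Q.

ΣM about P: Q_y·6 − 65·1.5 − 373.1 − 15·5.3 = 0 → Q_y = 550.1/6 = 91.6833 ≈ 91.68 kN.
ΣF_y = 0: P_y + 91.6833 − 65 − 15 = 0 → P_y = -11.68 kN.
ΣF_x = 0: no horizontal applied forces, so P_x = 0.

P_x = 0, P_y = -11.68 kN, Q_y = 91.68 kN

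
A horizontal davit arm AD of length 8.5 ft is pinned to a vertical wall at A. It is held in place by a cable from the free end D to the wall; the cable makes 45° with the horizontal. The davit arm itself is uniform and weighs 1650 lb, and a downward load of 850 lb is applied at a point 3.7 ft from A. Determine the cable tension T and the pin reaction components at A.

ΣM about A: T·sin45°·8.5 − 1650·4.25 − 850·3.7 = 0 → T = 10157.5/(8.5·0.707107) = 1689.98 ≈ 1690 lb.
ΣF_x = 0: A_x − T·cos45° = 0 → A_x = 1689.98 × 0.707107 = 1195 lb.
ΣF_y = 0: A_y + T·sin45° − 1650 − 850 = 0 → A_y = 2500 − 1689.98 × 0.707107 = 1305 lb.

T = 1690 lb, A_x = 1195 lb, A_y = 1305 lb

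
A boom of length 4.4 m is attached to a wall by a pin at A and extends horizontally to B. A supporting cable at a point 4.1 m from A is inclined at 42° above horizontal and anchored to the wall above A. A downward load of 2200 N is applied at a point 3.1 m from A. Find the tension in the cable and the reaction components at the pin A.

ΣM about A: T·sin42°·4.1 − 2200·3.1 = 0 → T = 6820/(4.1·0.669131) = 2485.93 ≈ 2486 N.
ΣF_x = 0: A_x − T·cos42° = 0 → A_x = 2485.93 × 0.743145 = 1847 N.
ΣF_y = 0: A_y + T·sin42° − 2200 = 0 → A_y = 2200 − 2485.93 × 0.669131 = 536.6 N.

T = 2486 N, A_x = 1847 N, A_y = 536.6 N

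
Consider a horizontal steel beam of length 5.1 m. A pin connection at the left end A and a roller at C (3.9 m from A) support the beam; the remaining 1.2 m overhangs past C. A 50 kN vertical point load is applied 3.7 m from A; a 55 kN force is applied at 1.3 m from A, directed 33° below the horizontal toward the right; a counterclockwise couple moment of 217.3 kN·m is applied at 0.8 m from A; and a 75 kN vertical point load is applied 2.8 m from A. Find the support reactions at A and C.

Moments about A: C_y·3.9 − 50·3.7 − 55·sin33°·1.3 + 217.3 − 75·2.8 = 0 → C_y = 216.642/3.9 = 55.5492 ≈ 55.55 kN.
ΣF_y = 0: A_y + 55.5492 − 50 − 55·sin33° − 75 = 0 → A_y = 99.41 kN.
ΣF_x = 0: A_x + 55·cos33° = 0 → A_x = -46.13 kN.

A_x = -46.13 kN, A_y = 99.41 kN, C_y = 55.55 kN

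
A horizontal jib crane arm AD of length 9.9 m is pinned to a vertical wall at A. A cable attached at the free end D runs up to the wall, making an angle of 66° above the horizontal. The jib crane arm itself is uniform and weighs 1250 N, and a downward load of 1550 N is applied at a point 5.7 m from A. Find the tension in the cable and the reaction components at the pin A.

ΣM about A: T·sin66°·9.9 − 1250·4.95 − 1550·5.7 = 0 → T = 15022.5/(9.9·0.913545) = 1661.03 ≈ 1661 N.
ΣF_x = 0: A_x − T·cos66° = 0 → A_x = 1661.03 × 0.406737 = 675.6 N.
ΣF_y = 0: A_y + T·sin66° − 1250 − 1550 = 0 → A_y = 2800 − 1661.03 × 0.913545 = 1283 N.

T = 1661 N, A_x = 675.6 N, A_y = 1283 N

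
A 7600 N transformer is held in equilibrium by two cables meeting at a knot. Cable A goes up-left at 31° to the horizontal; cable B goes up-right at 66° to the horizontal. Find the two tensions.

T_A = 3114 N, T_B = 6563 N

ΣF_x = 0: −T_A·cos31° + T_B·cos66° = 0 → T_B = 2.10743·T_A.
ΣF_y = 0: T_A·sin31° + T_B·sin66° = 7600.
Substitute: T_A·(0.515038 + 2.10743·0.913545) = 7600 → T_A = 3114.41 ≈ 3114 N.
Then T_B = 2.10743 × 3114.41 = 6563 N.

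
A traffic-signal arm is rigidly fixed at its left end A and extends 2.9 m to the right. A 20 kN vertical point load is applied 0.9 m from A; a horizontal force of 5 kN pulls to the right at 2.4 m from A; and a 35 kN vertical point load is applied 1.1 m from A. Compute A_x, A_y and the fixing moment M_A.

ΣF_x = 0: A_x + 5 = 0 → A_x = -5.000 kN.
ΣF_y = 0: A_y − 20 − 35 = 0 → A_y = 55.00 kN.
ΣM about A: M_A − 20·0.9 − 35·1.1 = 0 → M_A = 56.50 kN·m.

A_x = -5.000 kN, A_y = 55.00 kN, M_A = 56.50 kN·m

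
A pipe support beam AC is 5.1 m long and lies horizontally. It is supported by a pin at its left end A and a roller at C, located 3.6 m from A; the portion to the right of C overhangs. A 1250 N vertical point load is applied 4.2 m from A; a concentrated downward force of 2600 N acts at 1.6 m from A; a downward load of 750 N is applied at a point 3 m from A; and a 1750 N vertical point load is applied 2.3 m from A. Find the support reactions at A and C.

A_x = 0, A_y = 1993 N, C_y = 4357 N

Taking moments about A: C_y·3.6 − 1250·4.2 − 2600·1.6 − 750·3 − 1750·2.3 = 0 → C_y = 15685/3.6 = 4356.94 ≈ 4357 N.
ΣF_y = 0: A_y + 4356.94 − 1250 − 2600 − 750 − 1750 = 0 → A_y = 1993 N.
ΣF_x = 0: no horizontal applied forces, so A_x = 0.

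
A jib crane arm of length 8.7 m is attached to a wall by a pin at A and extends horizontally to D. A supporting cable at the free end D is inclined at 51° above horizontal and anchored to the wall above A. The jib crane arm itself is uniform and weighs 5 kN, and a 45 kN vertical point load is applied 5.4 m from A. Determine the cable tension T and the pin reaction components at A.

ΣM about A: T·sin51°·8.7 − 5·4.35 − 45·5.4 = 0 → T = 264.75/(8.7·0.777146) = 39.1574 ≈ 39.16 kN.
ΣF_x = 0: A_x − T·cos51° = 0 → A_x = 39.1574 × 0.62932 = 24.64 kN.
ΣF_y = 0: A_y + T·sin51° − 5 − 45 = 0 → A_y = 50 − 39.1574 × 0.777146 = 19.57 kN.

T = 39.16 kN, A_x = 24.64 kN, A_y = 19.57 kN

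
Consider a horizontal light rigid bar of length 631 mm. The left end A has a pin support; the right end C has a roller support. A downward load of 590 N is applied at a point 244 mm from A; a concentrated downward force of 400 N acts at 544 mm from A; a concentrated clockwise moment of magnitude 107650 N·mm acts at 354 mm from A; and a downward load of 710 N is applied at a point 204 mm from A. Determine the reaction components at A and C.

A_x = 0, A_y = 726.9 N, C_y = 973.1 N

Taking moments about A: C_y·631 − 590·244 − 400·544 − 107650 − 710·204 = 0 → C_y = 614050/631 = 973.138 ≈ 973.1 N.
ΣF_y = 0: A_y + 973.138 − 590 − 400 − 710 = 0 → A_y = 726.9 N.
ΣF_x = 0: no horizontal applied forces, so A_x = 0.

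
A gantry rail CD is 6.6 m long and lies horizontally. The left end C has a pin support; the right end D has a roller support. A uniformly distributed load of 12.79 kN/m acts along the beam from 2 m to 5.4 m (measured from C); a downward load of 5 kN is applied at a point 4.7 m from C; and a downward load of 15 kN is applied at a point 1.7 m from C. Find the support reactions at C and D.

Resultant of the distributed load: 12.79 × 3.4 = 43.486 kN at 3.7 m from C.
Taking moments about C: D_y·6.6 − (12.79·3.4)·3.7 − 5·4.7 − 15·1.7 = 0 → D_y = 209.8982/6.6 = 31.8028 ≈ 31.80 kN.
ΣF_y = 0: C_y + 31.8028 − 12.79·3.4 − 5 − 15 = 0 → C_y = 31.68 kN.
ΣF_x = 0: no horizontal applied forces, so C_x = 0.

C_x = 0, C_y = 31.68 kN, D_y = 31.80 kN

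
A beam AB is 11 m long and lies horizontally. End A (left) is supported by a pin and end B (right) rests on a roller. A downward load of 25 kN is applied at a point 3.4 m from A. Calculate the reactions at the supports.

A_x = 0, A_y = 17.27 kN, B_y = 7.727 kN

Moments about A: B_y·11 − 25·3.4 = 0 → B_y = 85/11 = 7.72727 ≈ 7.727 kN.
ΣF_y = 0: A_y + 7.72727 − 25 = 0 → A_y = 17.27 kN.
ΣF_x = 0: no horizontal applied forces, so A_x = 0.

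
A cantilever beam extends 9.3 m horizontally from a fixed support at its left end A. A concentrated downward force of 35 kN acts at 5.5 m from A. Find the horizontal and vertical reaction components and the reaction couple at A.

A_x = 0, A_y = 35.00 kN, M_A = 192.5 kN·m

ΣF_x = 0: A_x = 0.
ΣF_y = 0: A_y − 35 = 0 → A_y = 35.00 kN.
ΣM about A: M_A − 35·5.5 = 0 → M_A = 192.5 kN·m.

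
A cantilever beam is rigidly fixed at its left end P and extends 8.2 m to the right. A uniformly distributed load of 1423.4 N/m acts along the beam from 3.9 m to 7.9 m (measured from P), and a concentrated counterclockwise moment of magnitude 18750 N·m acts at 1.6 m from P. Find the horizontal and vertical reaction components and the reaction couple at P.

P_x = 0, P_y = 5694 N, M_P = 14840 N·m

Resultant of the distributed load: 1423.4 × 4 = 5693.6 N at 5.9 m from P.
ΣF_x = 0: P_x = 0.
ΣF_y = 0: P_y − 1423.4·4 = 0 → P_y = 5694 N.
ΣM about P: M_P − (1423.4·4)·5.9 + 18750 = 0 → M_P = 14840 N·m.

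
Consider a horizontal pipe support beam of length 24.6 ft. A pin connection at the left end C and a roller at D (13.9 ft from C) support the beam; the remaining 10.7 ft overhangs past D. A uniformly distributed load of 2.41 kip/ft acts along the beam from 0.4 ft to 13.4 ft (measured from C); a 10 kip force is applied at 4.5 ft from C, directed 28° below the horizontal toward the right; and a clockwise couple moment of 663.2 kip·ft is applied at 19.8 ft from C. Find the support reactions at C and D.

C_x = -8.829 kip, C_y = -28.76 kip, D_y = 64.78 kip

Resultant of the distributed load: 2.41 × 13 = 31.33 kip at 6.9 ft from C.
Moments about C: D_y·13.9 − (2.41·13)·6.9 − 10·sin28°·4.5 − 663.2 = 0 → D_y = 900.503/13.9 = 64.7844 ≈ 64.78 kip.
ΣF_y = 0: C_y + 64.7844 − 2.41·13 − 10·sin28° = 0 → C_y = -28.76 kip.
ΣF_x = 0: C_x + 10·cos28° = 0 → C_x = -8.829 kip.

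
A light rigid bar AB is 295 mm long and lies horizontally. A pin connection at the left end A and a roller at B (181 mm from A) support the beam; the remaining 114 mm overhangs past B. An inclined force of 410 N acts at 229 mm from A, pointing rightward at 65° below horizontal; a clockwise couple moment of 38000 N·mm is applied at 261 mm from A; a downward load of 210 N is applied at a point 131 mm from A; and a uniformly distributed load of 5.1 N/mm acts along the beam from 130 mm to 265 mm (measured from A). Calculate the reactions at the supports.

Resultant of the distributed load: 5.1 × 135 = 688.5 N at 197.5 mm from A.
Taking moments about A: B_y·181 − 410·sin65°·229 − 38000 − 210·131 − (5.1·135)·197.5 = 0 → B_y = 286582/181 = 1583.33 ≈ 1583 N.
ΣF_y = 0: A_y + 1583.33 − 410·sin65° − 210 − 5.1·135 = 0 → A_y = -313.2 N.
ΣF_x = 0: A_x + 410·cos65° = 0 → A_x = -173.3 N.

A_x = -173.3 N, A_y = -313.2 N, B_y = 1583 N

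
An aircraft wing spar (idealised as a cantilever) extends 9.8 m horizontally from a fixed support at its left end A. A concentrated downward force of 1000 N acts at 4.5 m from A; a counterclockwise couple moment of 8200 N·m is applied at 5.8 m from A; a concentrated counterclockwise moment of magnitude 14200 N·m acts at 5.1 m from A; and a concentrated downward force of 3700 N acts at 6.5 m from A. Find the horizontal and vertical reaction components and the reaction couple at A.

A_x = 0, A_y = 4700 N, M_A = 6150 N·m

ΣF_x = 0: A_x = 0.
ΣF_y = 0: A_y − 1000 − 3700 = 0 → A_y = 4700 N.
ΣM about A: M_A − 1000·4.5 + 8200 + 14200 − 3700·6.5 = 0 → M_A = 6150 N·m.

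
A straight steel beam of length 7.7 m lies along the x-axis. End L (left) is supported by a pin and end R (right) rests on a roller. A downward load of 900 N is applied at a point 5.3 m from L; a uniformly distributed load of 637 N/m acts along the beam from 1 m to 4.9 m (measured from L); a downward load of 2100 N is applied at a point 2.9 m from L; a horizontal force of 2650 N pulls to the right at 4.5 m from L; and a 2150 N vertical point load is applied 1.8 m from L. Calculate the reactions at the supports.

Resultant of the distributed load: 637 × 3.9 = 2484.3 N at 2.95 m from L.
ΣM about L: R_y·7.7 − 900·5.3 − (637·3.9)·2.95 − 2100·2.9 − 2150·1.8 = 0 → R_y = 22058.685/7.7 = 2864.76 ≈ 2865 N.
ΣF_y = 0: L_y + 2864.76 − 900 − 637·3.9 − 2100 − 2150 = 0 → L_y = 4770 N.
ΣF_x = 0: L_x + 2650 = 0 → L_x = -2650 N.

L_x = -2650 N, L_y = 4770 N, R_y = 2865 N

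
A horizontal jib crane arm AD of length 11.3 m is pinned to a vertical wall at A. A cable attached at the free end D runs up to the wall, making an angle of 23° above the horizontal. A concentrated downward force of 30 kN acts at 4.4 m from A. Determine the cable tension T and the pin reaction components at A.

T = 29.90 kN, A_x = 27.52 kN, A_y = 18.32 kN

ΣM about A: T·sin23°·11.3 − 30·4.4 = 0 → T = 132/(11.3·0.390731) = 29.8963 ≈ 29.90 kN.
ΣF_x = 0: A_x − T·cos23° = 0 → A_x = 29.8963 × 0.920505 = 27.52 kN.
ΣF_y = 0: A_y + T·sin23° − 30 = 0 → A_y = 30 − 29.8963 × 0.390731 = 18.32 kN.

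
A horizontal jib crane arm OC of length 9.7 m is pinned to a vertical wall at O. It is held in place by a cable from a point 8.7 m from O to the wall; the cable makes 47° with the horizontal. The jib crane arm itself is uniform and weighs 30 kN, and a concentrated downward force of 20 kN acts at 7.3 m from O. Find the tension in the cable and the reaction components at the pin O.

T = 45.81 kN, O_x = 31.24 kN, O_y = 16.49 kN

ΣM about O: T·sin47°·8.7 − 30·4.85 − 20·7.3 = 0 → T = 291.5/(8.7·0.731354) = 45.8133 ≈ 45.81 kN.
ΣF_x = 0: O_x − T·cos47° = 0 → O_x = 45.8133 × 0.681998 = 31.24 kN.
ΣF_y = 0: O_y + T·sin47° − 30 − 20 = 0 → O_y = 50 − 45.8133 × 0.731354 = 16.49 kN.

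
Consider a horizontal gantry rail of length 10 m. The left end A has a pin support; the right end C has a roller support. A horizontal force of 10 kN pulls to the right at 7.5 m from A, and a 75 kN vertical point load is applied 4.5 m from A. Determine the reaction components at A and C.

A_x = -10.00 kN, A_y = 41.25 kN, C_y = 33.75 kN

Moments about A: C_y·10 − 75·4.5 = 0 → C_y = 337.5/10 = 33.75 kN.
ΣF_y = 0: A_y + 33.75 − 75 = 0 → A_y = 41.25 kN.
ΣF_x = 0: A_x + 10 = 0 → A_x = -10.00 kN.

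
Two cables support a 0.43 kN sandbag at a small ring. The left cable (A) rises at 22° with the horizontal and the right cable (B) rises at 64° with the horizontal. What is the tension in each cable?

ΣF_x = 0: −T_A·cos22° + T_B·cos64° = 0 → T_B = 2.11507·T_A.
ΣF_y = 0: T_A·sin22° + T_B·sin64° = 0.43.
Substitute: T_A·(0.374607 + 2.11507·0.898794) = 0.43 → T_A = 0.18896 ≈ 0.1890 kN.
Then T_B = 2.11507 × 0.18896 = 0.3997 kN.

T_A = 0.1890 kN, T_B = 0.3997 kN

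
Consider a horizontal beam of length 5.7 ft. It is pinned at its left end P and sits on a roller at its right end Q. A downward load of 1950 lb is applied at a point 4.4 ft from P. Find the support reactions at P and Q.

ΣM about P: Q_y·5.7 − 1950·4.4 = 0 → Q_y = 8580/5.7 = 1505.26 ≈ 1505 lb.
ΣF_y = 0: P_y + 1505.26 − 1950 = 0 → P_y = 444.7 lb.
ΣF_x = 0: no horizontal applied forces, so P_x = 0.

P_x = 0, P_y = 444.7 lb, Q_y = 1505 lb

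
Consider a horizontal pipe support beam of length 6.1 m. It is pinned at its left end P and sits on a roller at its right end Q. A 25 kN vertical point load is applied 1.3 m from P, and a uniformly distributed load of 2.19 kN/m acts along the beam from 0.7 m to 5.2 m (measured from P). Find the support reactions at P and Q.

Resultant of the distributed load: 2.19 × 4.5 = 9.855 kN at 2.95 m from P.
Moments about P: Q_y·6.1 − 25·1.3 − (2.19·4.5)·2.95 = 0 → Q_y = 61.57225/6.1 = 10.0938 ≈ 10.09 kN.
ΣF_y = 0: P_y + 10.0938 − 25 − 2.19·4.5 = 0 → P_y = 24.76 kN.
ΣF_x = 0: no horizontal applied forces, so P_x = 0.

P_x = 0, P_y = 24.76 kN, Q_y = 10.09 kN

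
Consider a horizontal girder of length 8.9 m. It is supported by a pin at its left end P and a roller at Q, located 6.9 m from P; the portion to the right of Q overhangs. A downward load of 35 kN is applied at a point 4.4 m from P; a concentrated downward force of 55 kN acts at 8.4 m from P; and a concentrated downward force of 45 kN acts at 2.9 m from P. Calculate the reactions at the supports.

P_x = 0, P_y = 26.81 kN, Q_y = 108.2 kN

Moments about P: Q_y·6.9 − 35·4.4 − 55·8.4 − 45·2.9 = 0 → Q_y = 746.5/6.9 = 108.188 ≈ 108.2 kN.
ΣF_y = 0: P_y + 108.188 − 35 − 55 − 45 = 0 → P_y = 26.81 kN.
ΣF_x = 0: no horizontal applied forces, so P_x = 0.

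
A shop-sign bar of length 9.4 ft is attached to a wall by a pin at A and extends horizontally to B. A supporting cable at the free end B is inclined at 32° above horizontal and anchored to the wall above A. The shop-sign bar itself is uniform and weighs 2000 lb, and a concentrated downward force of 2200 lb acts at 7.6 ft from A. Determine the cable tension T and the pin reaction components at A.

ΣM about A: T·sin32°·9.4 − 2000·4.7 − 2200·7.6 = 0 → T = 26120/(9.4·0.529919) = 5243.68 ≈ 5244 lb.
ΣF_x = 0: A_x − T·cos32° = 0 → A_x = 5243.68 × 0.848048 = 4447 lb.
ΣF_y = 0: A_y + T·sin32° − 2000 − 2200 = 0 → A_y = 4200 − 5243.68 × 0.529919 = 1421 lb.

T = 5244 lb, A_x = 4447 lb, A_y = 1421 lb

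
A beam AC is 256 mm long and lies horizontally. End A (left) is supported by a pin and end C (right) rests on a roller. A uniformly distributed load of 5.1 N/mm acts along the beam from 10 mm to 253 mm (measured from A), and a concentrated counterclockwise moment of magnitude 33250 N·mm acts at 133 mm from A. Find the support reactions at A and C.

Resultant of the distributed load: 5.1 × 243 = 1239.3 N at 131.5 mm from A.
Taking moments about A: C_y·256 − (5.1·243)·131.5 + 33250 = 0 → C_y = 129717.95/256 = 506.711 ≈ 506.7 N.
ΣF_y = 0: A_y + 506.711 − 5.1·243 = 0 → A_y = 732.6 N.
ΣF_x = 0: no horizontal applied forces, so A_x = 0.

A_x = 0, A_y = 732.6 N, C_y = 506.7 N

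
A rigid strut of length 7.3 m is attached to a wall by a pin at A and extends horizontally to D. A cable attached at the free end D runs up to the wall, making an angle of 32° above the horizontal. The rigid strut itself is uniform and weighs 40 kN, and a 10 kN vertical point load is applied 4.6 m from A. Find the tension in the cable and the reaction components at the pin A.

ΣM about A: T·sin32°·7.3 − 40·3.65 − 10·4.6 = 0 → T = 192/(7.3·0.529919) = 49.6328 ≈ 49.63 kN.
ΣF_x = 0: A_x − T·cos32° = 0 → A_x = 49.6328 × 0.848048 = 42.09 kN.
ΣF_y = 0: A_y + T·sin32° − 40 − 10 = 0 → A_y = 50 − 49.6328 × 0.529919 = 23.70 kN.

T = 49.63 kN, A_x = 42.09 kN, A_y = 23.70 kN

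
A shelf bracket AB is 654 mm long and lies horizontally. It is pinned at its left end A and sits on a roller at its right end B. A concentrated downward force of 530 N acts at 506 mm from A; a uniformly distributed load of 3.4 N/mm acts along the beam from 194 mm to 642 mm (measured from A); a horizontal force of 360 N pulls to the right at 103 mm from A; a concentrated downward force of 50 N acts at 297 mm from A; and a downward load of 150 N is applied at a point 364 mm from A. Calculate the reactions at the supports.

A_x = -360.0 N, A_y = 763.4 N, B_y = 1490 N

Resultant of the distributed load: 3.4 × 448 = 1523.2 N at 418 mm from A.
ΣM about A: B_y·654 − 530·506 − (3.4·448)·418 − 50·297 − 150·364 = 0 → B_y = 974327.6/654 = 1489.8 ≈ 1490 N.
ΣF_y = 0: A_y + 1489.8 − 530 − 3.4·448 − 50 − 150 = 0 → A_y = 763.4 N.
ΣF_x = 0: A_x + 360 = 0 → A_x = -360.0 N.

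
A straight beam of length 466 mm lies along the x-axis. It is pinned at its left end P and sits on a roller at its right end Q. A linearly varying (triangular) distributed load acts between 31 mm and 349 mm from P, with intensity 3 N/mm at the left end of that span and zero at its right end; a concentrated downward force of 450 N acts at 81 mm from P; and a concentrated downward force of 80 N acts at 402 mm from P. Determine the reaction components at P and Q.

P_x = 0, P_y = 719.5 N, Q_y = 287.5 N

Resultant of the triangular load: ½ × 3 × 318 = 477 N, acting at 137 mm from P (one-third of the span from the peak).
Taking moments about P: Q_y·466 − (½·3·318)·137 − 450·81 − 80·402 = 0 → Q_y = 133959/466 = 287.466 ≈ 287.5 N.
ΣF_y = 0: P_y + 287.466 − ½·3·318 − 450 − 80 = 0 → P_y = 719.5 N.
ΣF_x = 0: no horizontal applied forces, so P_x = 0.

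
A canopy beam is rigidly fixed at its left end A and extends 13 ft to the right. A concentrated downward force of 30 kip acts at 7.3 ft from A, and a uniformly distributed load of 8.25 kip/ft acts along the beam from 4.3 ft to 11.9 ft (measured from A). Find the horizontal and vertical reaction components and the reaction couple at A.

Resultant of the distributed load: 8.25 × 7.6 = 62.7 kip at 8.1 ft from A.
ΣF_x = 0: A_x = 0.
ΣF_y = 0: A_y − 30 − 8.25·7.6 = 0 → A_y = 92.70 kip.
ΣM about A: M_A − 30·7.3 − (8.25·7.6)·8.1 = 0 → M_A = 726.9 kip·ft.

A_x = 0, A_y = 92.70 kip, M_A = 726.9 kip·ft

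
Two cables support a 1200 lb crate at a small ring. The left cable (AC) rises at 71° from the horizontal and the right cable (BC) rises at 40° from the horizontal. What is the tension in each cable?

ΣF_x = 0: −T_AC·cos71° + T_BC·cos40° = 0 → T_BC = 0.424999·T_AC.
ΣF_y = 0: T_AC·sin71° + T_BC·sin40° = 1200.
Substitute: T_AC·(0.945519 + 0.424999·0.642788) = 1200 → T_AC = 984.653 ≈ 984.7 lb.
Then T_BC = 0.424999 × 984.653 = 418.5 lb.

T_AC = 984.7 lb, T_BC = 418.5 lb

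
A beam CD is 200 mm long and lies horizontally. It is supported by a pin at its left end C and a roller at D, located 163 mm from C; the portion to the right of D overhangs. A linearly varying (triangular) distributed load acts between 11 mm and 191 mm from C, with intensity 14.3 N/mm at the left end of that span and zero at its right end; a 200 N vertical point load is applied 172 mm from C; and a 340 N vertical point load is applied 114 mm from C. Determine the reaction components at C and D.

Resultant of the triangular load: ½ × 14.3 × 180 = 1287 N, acting at 71 mm from C (one-third of the span from the peak).
Moments about C: D_y·163 − (½·14.3·180)·71 − 200·172 − 340·114 = 0 → D_y = 164537/163 = 1009.43 ≈ 1009 N.
ΣF_y = 0: C_y + 1009.43 − ½·14.3·180 − 200 − 340 = 0 → C_y = 817.6 N.
ΣF_x = 0: no horizontal applied forces, so C_x = 0.

C_x = 0, C_y = 817.6 N, D_y = 1009 N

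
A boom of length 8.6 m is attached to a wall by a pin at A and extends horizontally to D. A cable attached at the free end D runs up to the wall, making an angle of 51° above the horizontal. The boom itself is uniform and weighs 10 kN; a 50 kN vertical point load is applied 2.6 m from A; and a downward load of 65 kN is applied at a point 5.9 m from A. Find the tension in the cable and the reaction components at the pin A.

T = 83.27 kN, A_x = 52.40 kN, A_y = 60.29 kN

ΣM about A: T·sin51°·8.6 − 10·4.3 − 50·2.6 − 65·5.9 = 0 → T = 556.5/(8.6·0.777146) = 83.2653 ≈ 83.27 kN.
ΣF_x = 0: A_x − T·cos51° = 0 → A_x = 83.2653 × 0.62932 = 52.40 kN.
ΣF_y = 0: A_y + T·sin51° − 10 − 50 − 65 = 0 → A_y = 125 − 83.2653 × 0.777146 = 60.29 kN.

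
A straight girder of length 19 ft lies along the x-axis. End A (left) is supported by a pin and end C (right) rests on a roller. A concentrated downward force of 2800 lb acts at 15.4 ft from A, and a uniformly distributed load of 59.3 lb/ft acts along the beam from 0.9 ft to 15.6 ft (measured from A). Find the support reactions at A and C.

A_x = 0, A_y = 1024 lb, C_y = 2648 lb

Resultant of the distributed load: 59.3 × 14.7 = 871.71 lb at 8.25 ft from A.
ΣM about A: C_y·19 − 2800·15.4 − (59.3·14.7)·8.25 = 0 → C_y = 50311.6075/19 = 2647.98 ≈ 2648 lb.
ΣF_y = 0: A_y + 2647.98 − 2800 − 59.3·14.7 = 0 → A_y = 1024 lb.
ΣF_x = 0: no horizontal applied forces, so A_x = 0.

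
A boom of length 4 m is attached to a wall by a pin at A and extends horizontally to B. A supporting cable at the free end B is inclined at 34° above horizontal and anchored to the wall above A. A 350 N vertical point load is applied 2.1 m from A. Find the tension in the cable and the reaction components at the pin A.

T = 328.6 N, A_x = 272.4 N, A_y = 166.2 N

ΣM about A: T·sin34°·4 − 350·2.1 = 0 → T = 735/(4·0.559193) = 328.599 ≈ 328.6 N.
ΣF_x = 0: A_x − T·cos34° = 0 → A_x = 328.599 × 0.829038 = 272.4 N.
ΣF_y = 0: A_y + T·sin34° − 350 = 0 → A_y = 350 − 328.599 × 0.559193 = 166.2 N.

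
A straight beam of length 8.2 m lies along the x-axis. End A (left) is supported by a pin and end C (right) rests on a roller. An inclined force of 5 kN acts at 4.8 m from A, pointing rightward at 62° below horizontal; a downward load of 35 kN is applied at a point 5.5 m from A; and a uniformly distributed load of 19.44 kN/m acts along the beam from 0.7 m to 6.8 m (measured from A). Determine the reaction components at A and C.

A_x = -2.347 kN, A_y = 77.71 kN, C_y = 80.29 kN

Resultant of the distributed load: 19.44 × 6.1 = 118.584 kN at 3.75 m from A.
Moments about A: C_y·8.2 − 5·sin62°·4.8 − 35·5.5 − (19.44·6.1)·3.75 = 0 → C_y = 658.381/8.2 = 80.2904 ≈ 80.29 kN.
ΣF_y = 0: A_y + 80.2904 − 5·sin62° − 35 − 19.44·6.1 = 0 → A_y = 77.71 kN.
ΣF_x = 0: A_x + 5·cos62° = 0 → A_x = -2.347 kN.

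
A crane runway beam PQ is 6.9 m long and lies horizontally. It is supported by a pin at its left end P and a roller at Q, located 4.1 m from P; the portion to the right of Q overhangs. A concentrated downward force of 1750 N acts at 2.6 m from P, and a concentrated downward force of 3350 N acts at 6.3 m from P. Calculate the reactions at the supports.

P_x = 0, P_y = -1157 N, Q_y = 6257 N

Moments about P: Q_y·4.1 − 1750·2.6 − 3350·6.3 = 0 → Q_y = 25655/4.1 = 6257.32 ≈ 6257 N.
ΣF_y = 0: P_y + 6257.32 − 1750 − 3350 = 0 → P_y = -1157 N.
ΣF_x = 0: no horizontal applied forces, so P_x = 0.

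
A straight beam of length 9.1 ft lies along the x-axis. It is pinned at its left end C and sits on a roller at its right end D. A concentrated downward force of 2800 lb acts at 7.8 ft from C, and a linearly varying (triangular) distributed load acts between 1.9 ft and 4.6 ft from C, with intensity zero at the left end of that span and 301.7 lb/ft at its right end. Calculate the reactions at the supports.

Resultant of the triangular load: ½ × 301.7 × 2.7 = 407.295 lb, acting at 3.7 ft from C (one-third of the span from the peak).
ΣM about C: D_y·9.1 − 2800·7.8 − (½·301.7·2.7)·3.7 = 0 → D_y = 23346.9915/9.1 = 2565.6 ≈ 2566 lb.
ΣF_y = 0: C_y + 2565.6 − 2800 − ½·301.7·2.7 = 0 → C_y = 641.7 lb.
ΣF_x = 0: no horizontal applied forces, so C_x = 0.

C_x = 0, C_y = 641.7 lb, D_y = 2566 lb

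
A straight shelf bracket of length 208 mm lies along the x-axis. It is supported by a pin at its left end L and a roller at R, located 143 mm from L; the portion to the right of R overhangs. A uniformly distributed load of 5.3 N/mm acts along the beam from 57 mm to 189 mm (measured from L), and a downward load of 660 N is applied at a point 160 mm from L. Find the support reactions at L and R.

L_x = 0, L_y = 19.38 N, R_y = 1340 N

Resultant of the distributed load: 5.3 × 132 = 699.6 N at 123 mm from L.
Taking moments about L: R_y·143 − (5.3·132)·123 − 660·160 = 0 → R_y = 191650.8/143 = 1340.22 ≈ 1340 N.
ΣF_y = 0: L_y + 1340.22 − 5.3·132 − 660 = 0 → L_y = 19.38 N.
ΣF_x = 0: no horizontal applied forces, so L_x = 0.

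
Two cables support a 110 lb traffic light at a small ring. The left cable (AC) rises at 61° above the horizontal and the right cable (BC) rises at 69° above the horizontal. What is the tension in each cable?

T_AC = 51.46 lb, T_BC = 69.62 lb

ΣF_x = 0: −T_AC·cos61° + T_BC·cos69° = 0 → T_BC = 1.35283·T_AC.
ΣF_y = 0: T_AC·sin61° + T_BC·sin69° = 110.
Substitute: T_AC·(0.87462 + 1.35283·0.93358) = 110 → T_AC = 51.4597 ≈ 51.46 lb.
Then T_BC = 1.35283 × 51.4597 = 69.62 lb.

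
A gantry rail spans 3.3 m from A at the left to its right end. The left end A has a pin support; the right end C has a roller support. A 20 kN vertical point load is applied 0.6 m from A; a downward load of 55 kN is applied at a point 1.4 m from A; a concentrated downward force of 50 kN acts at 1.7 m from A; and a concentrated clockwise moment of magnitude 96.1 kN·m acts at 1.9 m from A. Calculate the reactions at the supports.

Taking moments about A: C_y·3.3 − 20·0.6 − 55·1.4 − 50·1.7 − 96.1 = 0 → C_y = 270.1/3.3 = 81.8485 ≈ 81.85 kN.
ΣF_y = 0: A_y + 81.8485 − 20 − 55 − 50 = 0 → A_y = 43.15 kN.
ΣF_x = 0: no horizontal applied forces, so A_x = 0.

A_x = 0, A_y = 43.15 kN, C_y = 81.85 kN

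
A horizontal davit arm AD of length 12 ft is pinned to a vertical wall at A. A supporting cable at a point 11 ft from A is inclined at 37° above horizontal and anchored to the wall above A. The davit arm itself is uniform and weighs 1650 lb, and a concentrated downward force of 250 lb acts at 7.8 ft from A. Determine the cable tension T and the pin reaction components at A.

ΣM about A: T·sin37°·11 − 1650·6 − 250·7.8 = 0 → T = 11850/(11·0.601815) = 1790.04 ≈ 1790 lb.
ΣF_x = 0: A_x − T·cos37° = 0 → A_x = 1790.04 × 0.798636 = 1430 lb.
ΣF_y = 0: A_y + T·sin37° − 1650 − 250 = 0 → A_y = 1900 − 1790.04 × 0.601815 = 822.7 lb.

T = 1790 lb, A_x = 1430 lb, A_y = 822.7 lb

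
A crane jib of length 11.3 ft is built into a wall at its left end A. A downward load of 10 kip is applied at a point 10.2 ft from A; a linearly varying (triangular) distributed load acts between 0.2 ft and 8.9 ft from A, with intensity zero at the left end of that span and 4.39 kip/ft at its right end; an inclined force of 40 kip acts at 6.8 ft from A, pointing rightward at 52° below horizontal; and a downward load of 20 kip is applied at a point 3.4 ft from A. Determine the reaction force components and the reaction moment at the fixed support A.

Resultant of the triangular load: ½ × 4.39 × 8.7 = 19.0965 kip, acting at 6 ft from A (one-third of the span from the peak).
ΣF_x = 0: A_x + 40·cos52° = 0 → A_x = -24.63 kip.
ΣF_y = 0: A_y − 10 − ½·4.39·8.7 − 40·sin52° − 20 = 0 → A_y = 80.62 kip.
ΣM about A: M_A − 10·10.2 − (½·4.39·8.7)·6 − 40·sin52°·6.8 − 20·3.4 = 0 → M_A = 498.9 kip·ft.

A_x = -24.63 kip, A_y = 80.62 kip, M_A = 498.9 kip·ft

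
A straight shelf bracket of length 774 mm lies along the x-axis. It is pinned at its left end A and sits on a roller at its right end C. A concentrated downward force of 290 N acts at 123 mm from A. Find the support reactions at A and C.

A_x = 0, A_y = 243.9 N, C_y = 46.09 N

ΣM about A: C_y·774 − 290·123 = 0 → C_y = 35670/774 = 46.0853 ≈ 46.09 N.
ΣF_y = 0: A_y + 46.0853 − 290 = 0 → A_y = 243.9 N.
ΣF_x = 0: no horizontal applied forces, so A_x = 0.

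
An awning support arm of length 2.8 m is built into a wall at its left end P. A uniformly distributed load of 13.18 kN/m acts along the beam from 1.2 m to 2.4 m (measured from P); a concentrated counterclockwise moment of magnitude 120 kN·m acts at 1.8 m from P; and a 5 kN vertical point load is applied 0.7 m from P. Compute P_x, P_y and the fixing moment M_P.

Resultant of the distributed load: 13.18 × 1.2 = 15.816 kN at 1.8 m from P.
ΣF_x = 0: P_x = 0.
ΣF_y = 0: P_y − 13.18·1.2 − 5 = 0 → P_y = 20.82 kN.
ΣM about P: M_P − (13.18·1.2)·1.8 + 120 − 5·0.7 = 0 → M_P = -88.03 kN·m.

P_x = 0, P_y = 20.82 kN, M_P = -88.03 kN·m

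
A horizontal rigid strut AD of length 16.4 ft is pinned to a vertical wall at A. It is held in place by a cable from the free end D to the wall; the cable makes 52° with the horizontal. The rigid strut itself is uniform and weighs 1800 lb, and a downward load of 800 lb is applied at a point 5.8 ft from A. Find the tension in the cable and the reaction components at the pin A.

ΣM about A: T·sin52°·16.4 − 1800·8.2 − 800·5.8 = 0 → T = 19400/(16.4·0.788011) = 1501.16 ≈ 1501 lb.
ΣF_x = 0: A_x − T·cos52° = 0 → A_x = 1501.16 × 0.615661 = 924.2 lb.
ΣF_y = 0: A_y + T·sin52° − 1800 − 800 = 0 → A_y = 2600 − 1501.16 × 0.788011 = 1417 lb.

T = 1501 lb, A_x = 924.2 lb, A_y = 1417 lb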